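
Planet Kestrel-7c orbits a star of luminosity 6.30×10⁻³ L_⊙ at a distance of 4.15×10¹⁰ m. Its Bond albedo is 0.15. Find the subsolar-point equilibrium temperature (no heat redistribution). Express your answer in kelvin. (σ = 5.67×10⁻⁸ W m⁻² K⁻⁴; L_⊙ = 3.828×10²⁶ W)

L = 6.30×10⁻³ × 3.828×10²⁶ = 2.41×10²⁴ W.
Flux: S = L/(4πd²) = 2.41×10²⁴/(4π×(4.15×10¹⁰)²) = 111 W m⁻².
At the subsolar point the surface absorbs S(1−A) and emits σT⁴ per unit area — no factor of 4, since only the local patch is in balance.
T = [111 × 0.85 / 5.67×10⁻⁸]^(1/4) = (1.67×10⁹)^(1/4) = 202 K.

T_ss ≈ 202 K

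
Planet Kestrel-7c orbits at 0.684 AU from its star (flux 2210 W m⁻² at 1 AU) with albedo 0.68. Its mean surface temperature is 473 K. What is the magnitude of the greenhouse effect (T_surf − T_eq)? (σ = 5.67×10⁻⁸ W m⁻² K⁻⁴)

ΔT ≈ 187.3 K

S = 2210/0.684² = 4724 W m⁻².
T_eq = [S(1−A)/(4σ)]^(1/4) = [4724×0.32/(4×5.67×10⁻⁸)]^(1/4) = 285.7 K.
ΔT = T_surf − T_eq = 473 − 285.7.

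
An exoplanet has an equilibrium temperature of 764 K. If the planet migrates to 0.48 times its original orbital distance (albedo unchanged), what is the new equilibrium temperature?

T_eq ≈ 1100 K

T_eq ∝ L^(1/4) · d^(−1/2).
T′ = 764 / 0.48^(1/2) = 1100 K.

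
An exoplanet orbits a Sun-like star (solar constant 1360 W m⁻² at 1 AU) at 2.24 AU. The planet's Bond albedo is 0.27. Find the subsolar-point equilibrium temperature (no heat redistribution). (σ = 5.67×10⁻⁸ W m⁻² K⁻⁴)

Flux at 2.24 AU: S = 1360/2.24² = 271 W m⁻².
At the subsolar point the surface absorbs S(1−A) and emits σT⁴ per unit area — no factor of 4, since only the local patch is in balance.
T = [271 × 0.73 / 5.67×10⁻⁸]^(1/4) = (3.49×10⁹)^(1/4) = 243 K.

T_ss ≈ 243 K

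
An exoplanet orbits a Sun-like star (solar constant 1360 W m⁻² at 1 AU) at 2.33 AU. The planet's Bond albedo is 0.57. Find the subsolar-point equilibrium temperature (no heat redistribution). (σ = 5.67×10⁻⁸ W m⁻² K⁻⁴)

T_ss ≈ 209 K

Flux at 2.33 AU: S = 1360/2.33² = 251 W m⁻².
At the subsolar point the surface absorbs S(1−A) and emits σT⁴ per unit area — no factor of 4, since only the local patch is in balance.
T = [251 × 0.43 / 5.67×10⁻⁸]^(1/4) = (1.90×10⁹)^(1/4) = 209 K.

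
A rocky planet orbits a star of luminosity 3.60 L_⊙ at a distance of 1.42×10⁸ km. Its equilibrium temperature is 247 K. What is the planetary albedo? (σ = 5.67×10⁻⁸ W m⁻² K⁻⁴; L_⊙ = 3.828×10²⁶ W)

A ≈ 0.84

d = 1.42×10⁸ km = 1.42×10¹¹ m.
L = 3.60 × 3.828×10²⁶ = 1.38×10²⁷ W.
Flux: S = L/(4πd²) = 1.38×10²⁷/(4π×(1.42×10¹¹)²) = 5440 W m⁻².
From T_eq⁴ = S(1−A)/(4σ): 1−A = 4σT_eq⁴/S.
1−A = 4 × 5.67×10⁻⁸ × (247)⁴ / 5440 = 0.155.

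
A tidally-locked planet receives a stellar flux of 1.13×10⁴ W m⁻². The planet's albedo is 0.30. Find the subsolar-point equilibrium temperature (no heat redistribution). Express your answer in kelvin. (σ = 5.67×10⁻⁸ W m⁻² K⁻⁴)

T_ss ≈ 611 K

At the subsolar point the surface absorbs S(1−A) and emits σT⁴ per unit area — no factor of 4, since only the local patch is in balance.
T = [1.13×10⁴ × 0.70 / 5.67×10⁻⁸]^(1/4) = (1.40×10¹¹)^(1/4) = 611 K.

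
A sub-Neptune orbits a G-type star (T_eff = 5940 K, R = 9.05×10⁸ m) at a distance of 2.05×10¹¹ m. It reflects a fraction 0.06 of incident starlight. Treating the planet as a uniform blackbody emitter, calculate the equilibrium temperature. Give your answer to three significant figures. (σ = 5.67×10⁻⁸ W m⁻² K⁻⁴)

L = 4πR_⋆²σT_⋆⁴ = 4π(9.05×10⁸)² × 5.67×10⁻⁸ × (5940)⁴ = 7.27×10²⁶ W.
S = L/(4πd²) = 1380 W m⁻².
Energy balance: absorbed = emitted ⇒ πR²·S(1−A) = 4πR²·σT_eq⁴, so T_eq⁴ = S(1−A)/(4σ).
T_eq = [1380 × 0.94 / (4 × 5.67×10⁻⁸)]^(1/4) = (5.70×10⁹)^(1/4) = 275 K.

T_eq ≈ 275 K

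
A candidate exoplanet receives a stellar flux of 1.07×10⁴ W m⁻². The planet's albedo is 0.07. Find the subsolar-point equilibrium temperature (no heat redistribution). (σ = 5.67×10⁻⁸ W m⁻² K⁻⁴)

At the subsolar point the surface absorbs S(1−A) and emits σT⁴ per unit area — no factor of 4, since only the local patch is in balance.
T = [1.07×10⁴ × 0.93 / 5.67×10⁻⁸]^(1/4) = (1.76×10¹¹)^(1/4) = 647 K.

T_ss ≈ 647 K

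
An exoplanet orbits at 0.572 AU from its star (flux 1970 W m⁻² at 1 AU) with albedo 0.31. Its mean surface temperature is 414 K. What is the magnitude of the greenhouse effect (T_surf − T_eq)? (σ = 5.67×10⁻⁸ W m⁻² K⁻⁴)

ΔT ≈ 46.1 K

S = 1970/0.572² = 6021 W m⁻².
T_eq = [S(1−A)/(4σ)]^(1/4) = [6021×0.69/(4×5.67×10⁻⁸)]^(1/4) = 367.9 K.
ΔT = T_surf − T_eq = 414 − 367.9.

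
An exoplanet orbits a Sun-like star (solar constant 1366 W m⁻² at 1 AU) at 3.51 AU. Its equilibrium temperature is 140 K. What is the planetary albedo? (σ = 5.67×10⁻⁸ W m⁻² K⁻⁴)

Flux at 3.51 AU: S = 1366/3.51² = 111 W m⁻².
From T_eq⁴ = S(1−A)/(4σ): 1−A = 4σT_eq⁴/S.
1−A = 4 × 5.67×10⁻⁸ × (140)⁴ / 111 = 0.786.

A ≈ 0.21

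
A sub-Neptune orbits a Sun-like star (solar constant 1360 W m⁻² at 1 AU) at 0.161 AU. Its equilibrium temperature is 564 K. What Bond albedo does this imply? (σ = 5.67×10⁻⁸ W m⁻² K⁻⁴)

Flux at 0.161 AU: S = 1360/0.161² = 5.25×10⁴ W m⁻².
From T_eq⁴ = S(1−A)/(4σ): 1−A = 4σT_eq⁴/S.
1−A = 4 × 5.67×10⁻⁸ × (564)⁴ / 5.25×10⁴ = 0.437.

A ≈ 0.56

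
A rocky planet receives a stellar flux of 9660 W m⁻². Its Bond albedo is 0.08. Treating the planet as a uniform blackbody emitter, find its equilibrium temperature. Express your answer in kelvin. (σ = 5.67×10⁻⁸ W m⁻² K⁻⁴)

T_eq ≈ 445 K

Energy balance: absorbed = emitted ⇒ πR²·S(1−A) = 4πR²·σT_eq⁴, so T_eq⁴ = S(1−A)/(4σ).
T_eq = [9660 × 0.92 / (4 × 5.67×10⁻⁸)]^(1/4) = (3.92×10¹⁰)^(1/4) = 445 K.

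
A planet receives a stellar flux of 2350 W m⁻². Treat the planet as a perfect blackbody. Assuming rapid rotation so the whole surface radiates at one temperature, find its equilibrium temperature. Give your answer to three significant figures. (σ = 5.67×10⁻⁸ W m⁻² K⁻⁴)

T_eq ≈ 319 K

Energy balance: absorbed = emitted ⇒ πR²·S(1−A) = 4πR²·σT_eq⁴, so T_eq⁴ = S(1−A)/(4σ).
T_eq = [2350 × 1.00 / (4 × 5.67×10⁻⁸)]^(1/4) = (1.04×10¹⁰)^(1/4) = 319 K.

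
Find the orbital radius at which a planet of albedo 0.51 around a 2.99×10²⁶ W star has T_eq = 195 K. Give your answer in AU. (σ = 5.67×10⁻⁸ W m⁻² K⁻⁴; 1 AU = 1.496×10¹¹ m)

d ≈ 1.26 AU

From T_eq⁴ = L(1−A)/(16πσd²): d = √[L(1−A)/(16πσT_eq⁴)].
d = √[2.99×10²⁶ × 0.49 / (16π × 5.67×10⁻⁸ × (195)⁴)] = 1.89×10¹¹ m = 1.26 AU.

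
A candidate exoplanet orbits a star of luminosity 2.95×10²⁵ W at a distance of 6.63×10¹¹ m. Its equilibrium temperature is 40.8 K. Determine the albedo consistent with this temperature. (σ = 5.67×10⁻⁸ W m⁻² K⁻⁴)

A ≈ 0.88

Flux: S = L/(4πd²) = 2.95×10²⁵/(4π×(6.63×10¹¹)²) = 5.34 W m⁻².
From T_eq⁴ = S(1−A)/(4σ): 1−A = 4σT_eq⁴/S.
1−A = 4 × 5.67×10⁻⁸ × (40.8)⁴ / 5.34 = 0.118.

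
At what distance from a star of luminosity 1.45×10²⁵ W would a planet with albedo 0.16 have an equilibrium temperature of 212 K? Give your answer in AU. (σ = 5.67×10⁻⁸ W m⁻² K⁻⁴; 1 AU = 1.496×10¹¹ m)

d ≈ 0.307 AU

From T_eq⁴ = L(1−A)/(16πσd²): d = √[L(1−A)/(16πσT_eq⁴)].
d = √[1.45×10²⁵ × 0.84 / (16π × 5.67×10⁻⁸ × (212)⁴)] = 4.60×10¹⁰ m = 0.307 AU.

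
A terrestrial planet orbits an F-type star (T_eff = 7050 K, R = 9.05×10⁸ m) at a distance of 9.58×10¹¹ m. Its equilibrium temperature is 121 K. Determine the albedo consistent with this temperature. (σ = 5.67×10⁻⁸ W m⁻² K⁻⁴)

L = 4πR_⋆²σT_⋆⁴ = 4π(9.05×10⁸)² × 5.67×10⁻⁸ × (7050)⁴ = 1.44×10²⁷ W.
S = L/(4πd²) = 125 W m⁻².
From T_eq⁴ = S(1−A)/(4σ): 1−A = 4σT_eq⁴/S.
1−A = 4 × 5.67×10⁻⁸ × (121)⁴ / 125 = 0.389.

A ≈ 0.61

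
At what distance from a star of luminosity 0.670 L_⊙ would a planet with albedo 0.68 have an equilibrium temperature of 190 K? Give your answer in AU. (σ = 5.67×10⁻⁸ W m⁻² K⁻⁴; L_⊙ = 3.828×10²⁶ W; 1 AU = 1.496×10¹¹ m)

L = 0.670 × 3.828×10²⁶ = 2.56×10²⁶ W.
From T_eq⁴ = L(1−A)/(16πσd²): d = √[L(1−A)/(16πσT_eq⁴)].
d = √[2.56×10²⁶ × 0.32 / (16π × 5.67×10⁻⁸ × (190)⁴)] = 1.49×10¹¹ m = 0.994 AU.

d ≈ 0.994 AU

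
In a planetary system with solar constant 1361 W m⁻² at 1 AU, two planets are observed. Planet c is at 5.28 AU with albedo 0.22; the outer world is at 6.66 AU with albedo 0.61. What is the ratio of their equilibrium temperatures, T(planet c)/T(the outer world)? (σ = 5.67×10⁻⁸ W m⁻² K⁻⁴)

T₁/T₂ ≈ 1.336

T_eq = [S₀(1−A)/(4σd²)]^(1/4), so T ∝ (1−A)^(1/4) / √d.
T₁ = [1361×0.78/(4×5.67×10⁻⁸×5.28²)]^(1/4) = 113.83 K.
T₂ = [1361×0.39/(4×5.67×10⁻⁸×6.66²)]^(1/4) = 85.23 K.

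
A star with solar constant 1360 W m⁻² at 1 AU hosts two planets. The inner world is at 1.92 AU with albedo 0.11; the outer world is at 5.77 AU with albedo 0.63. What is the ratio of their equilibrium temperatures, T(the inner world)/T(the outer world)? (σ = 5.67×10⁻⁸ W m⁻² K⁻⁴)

T₁/T₂ ≈ 2.159

T_eq = [S₀(1−A)/(4σd²)]^(1/4), so T ∝ (1−A)^(1/4) / √d.
T₁ = [1360×0.89/(4×5.67×10⁻⁸×1.92²)]^(1/4) = 195.06 K.
T₂ = [1360×0.37/(4×5.67×10⁻⁸×5.77²)]^(1/4) = 90.35 K.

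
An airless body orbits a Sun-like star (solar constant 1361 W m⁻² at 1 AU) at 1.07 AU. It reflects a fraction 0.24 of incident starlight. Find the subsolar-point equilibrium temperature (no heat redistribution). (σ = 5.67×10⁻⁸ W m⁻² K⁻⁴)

Flux at 1.07 AU: S = 1361/1.07² = 1190 W m⁻².
At the subsolar point the surface absorbs S(1−A) and emits σT⁴ per unit area — no factor of 4, since only the local patch is in balance.
T = [1190 × 0.76 / 5.67×10⁻⁸]^(1/4) = (1.59×10¹⁰)^(1/4) = 355 K.

T_ss ≈ 355 K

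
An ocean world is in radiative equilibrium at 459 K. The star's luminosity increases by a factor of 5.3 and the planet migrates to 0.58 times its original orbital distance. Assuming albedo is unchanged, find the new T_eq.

T_eq ∝ L^(1/4) · d^(−1/2).
T′ = 459 × 5.3^(1/4) / 0.58^(1/2) = 914 K.

T_eq ≈ 914 K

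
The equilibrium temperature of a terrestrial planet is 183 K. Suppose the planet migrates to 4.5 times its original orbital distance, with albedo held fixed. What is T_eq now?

T_eq ≈ 86.3 K

T_eq ∝ L^(1/4) · d^(−1/2).
T′ = 183 / 4.5^(1/2) = 86.3 K.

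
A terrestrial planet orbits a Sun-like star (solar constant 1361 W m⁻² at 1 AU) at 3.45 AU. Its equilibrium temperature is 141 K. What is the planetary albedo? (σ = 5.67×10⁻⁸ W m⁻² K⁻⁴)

Flux at 3.45 AU: S = 1361/3.45² = 114 W m⁻².
From T_eq⁴ = S(1−A)/(4σ): 1−A = 4σT_eq⁴/S.
1−A = 4 × 5.67×10⁻⁸ × (141)⁴ / 114 = 0.784.

A ≈ 0.22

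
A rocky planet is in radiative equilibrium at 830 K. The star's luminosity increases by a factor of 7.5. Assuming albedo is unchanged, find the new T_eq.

T_eq ∝ L^(1/4) · d^(−1/2).
T′ = 830 × 7.5^(1/4) = 1370 K.

T_eq ≈ 1370 K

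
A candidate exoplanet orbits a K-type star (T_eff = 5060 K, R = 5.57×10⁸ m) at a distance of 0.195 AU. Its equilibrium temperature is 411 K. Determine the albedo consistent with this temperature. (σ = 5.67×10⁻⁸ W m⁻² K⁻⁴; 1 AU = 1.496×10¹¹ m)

A ≈ 0.52

d = 0.195 AU = 2.92×10¹⁰ m.
L = 4πR_⋆²σT_⋆⁴ = 4π(5.57×10⁸)² × 5.67×10⁻⁸ × (5060)⁴ = 1.45×10²⁶ W.
S = L/(4πd²) = 1.36×10⁴ W m⁻².
From T_eq⁴ = S(1−A)/(4σ): 1−A = 4σT_eq⁴/S.
1−A = 4 × 5.67×10⁻⁸ × (411)⁴ / 1.36×10⁴ = 0.478.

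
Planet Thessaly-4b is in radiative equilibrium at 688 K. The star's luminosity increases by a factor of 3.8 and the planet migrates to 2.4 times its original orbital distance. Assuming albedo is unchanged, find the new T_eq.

T_eq ∝ L^(1/4) · d^(−1/2).
T′ = 688 × 3.8^(1/4) / 2.4^(1/2) = 620 K.

T_eq ≈ 620 K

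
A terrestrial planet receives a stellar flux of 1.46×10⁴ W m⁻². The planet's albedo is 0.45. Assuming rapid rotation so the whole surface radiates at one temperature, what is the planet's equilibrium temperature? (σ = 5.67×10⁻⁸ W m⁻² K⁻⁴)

Energy balance: absorbed = emitted ⇒ πR²·S(1−A) = 4πR²·σT_eq⁴, so T_eq⁴ = S(1−A)/(4σ).
T_eq = [1.46×10⁴ × 0.55 / (4 × 5.67×10⁻⁸)]^(1/4) = (3.54×10¹⁰)^(1/4) = 434 K.

T_eq ≈ 434 K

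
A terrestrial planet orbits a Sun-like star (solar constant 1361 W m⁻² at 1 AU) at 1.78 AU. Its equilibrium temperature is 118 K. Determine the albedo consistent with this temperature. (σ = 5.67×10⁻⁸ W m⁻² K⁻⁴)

A ≈ 0.90

Flux at 1.78 AU: S = 1361/1.78² = 430 W m⁻².
From T_eq⁴ = S(1−A)/(4σ): 1−A = 4σT_eq⁴/S.
1−A = 4 × 5.67×10⁻⁸ × (118)⁴ / 430 = 0.102.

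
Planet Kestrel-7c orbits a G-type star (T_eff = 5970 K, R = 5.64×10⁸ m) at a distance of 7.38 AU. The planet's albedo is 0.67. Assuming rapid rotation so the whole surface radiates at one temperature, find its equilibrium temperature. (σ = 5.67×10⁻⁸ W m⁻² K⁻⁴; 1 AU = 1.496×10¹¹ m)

d = 7.38 AU = 1.10×10¹² m.
L = 4πR_⋆²σT_⋆⁴ = 4π(5.64×10⁸)² × 5.67×10⁻⁸ × (5970)⁴ = 2.88×10²⁶ W.
S = L/(4πd²) = 18.8 W m⁻².
Energy balance: absorbed = emitted ⇒ πR²·S(1−A) = 4πR²·σT_eq⁴, so T_eq⁴ = S(1−A)/(4σ).
T_eq = [18.8 × 0.33 / (4 × 5.67×10⁻⁸)]^(1/4) = (2.73×10⁷)^(1/4) = 72.3 K.

T_eq ≈ 72.3 K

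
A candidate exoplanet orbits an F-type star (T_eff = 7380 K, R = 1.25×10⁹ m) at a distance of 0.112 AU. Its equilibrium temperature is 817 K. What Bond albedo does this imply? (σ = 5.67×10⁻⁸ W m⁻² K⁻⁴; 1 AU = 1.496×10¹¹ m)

d = 0.112 AU = 1.68×10¹⁰ m.
L = 4πR_⋆²σT_⋆⁴ = 4π(1.25×10⁹)² × 5.67×10⁻⁸ × (7380)⁴ = 3.30×10²⁷ W.
S = L/(4πd²) = 9.36×10⁵ W m⁻².
From T_eq⁴ = S(1−A)/(4σ): 1−A = 4σT_eq⁴/S.
1−A = 4 × 5.67×10⁻⁸ × (817)⁴ / 9.36×10⁵ = 0.108.

A ≈ 0.89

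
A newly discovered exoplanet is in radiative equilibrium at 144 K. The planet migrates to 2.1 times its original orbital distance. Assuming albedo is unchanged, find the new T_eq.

T_eq ≈ 99.4 K

T_eq ∝ L^(1/4) · d^(−1/2).
T′ = 144 / 2.1^(1/2) = 99.4 K.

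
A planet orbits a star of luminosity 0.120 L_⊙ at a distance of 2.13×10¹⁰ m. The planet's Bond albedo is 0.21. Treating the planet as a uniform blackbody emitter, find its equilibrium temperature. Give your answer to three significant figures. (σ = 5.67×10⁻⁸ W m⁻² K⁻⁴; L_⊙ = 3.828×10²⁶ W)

L = 0.120 × 3.828×10²⁶ = 4.59×10²⁵ W.
Flux: S = L/(4πd²) = 4.59×10²⁵/(4π×(2.13×10¹⁰)²) = 8060 W m⁻².
Energy balance: absorbed = emitted ⇒ πR²·S(1−A) = 4πR²·σT_eq⁴, so T_eq⁴ = S(1−A)/(4σ).
T_eq = [8060 × 0.79 / (4 × 5.67×10⁻⁸)]^(1/4) = (2.81×10¹⁰)^(1/4) = 409 K.

T_eq ≈ 409 K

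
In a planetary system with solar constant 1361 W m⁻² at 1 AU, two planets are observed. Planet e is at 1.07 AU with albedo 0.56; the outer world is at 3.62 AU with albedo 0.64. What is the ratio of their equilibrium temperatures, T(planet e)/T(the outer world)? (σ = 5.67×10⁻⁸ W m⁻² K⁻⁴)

T₁/T₂ ≈ 1.934

T_eq = [S₀(1−A)/(4σd²)]^(1/4), so T ∝ (1−A)^(1/4) / √d.
T₁ = [1361×0.44/(4×5.67×10⁻⁸×1.07²)]^(1/4) = 219.14 K.
T₂ = [1361×0.36/(4×5.67×10⁻⁸×3.62²)]^(1/4) = 113.31 K.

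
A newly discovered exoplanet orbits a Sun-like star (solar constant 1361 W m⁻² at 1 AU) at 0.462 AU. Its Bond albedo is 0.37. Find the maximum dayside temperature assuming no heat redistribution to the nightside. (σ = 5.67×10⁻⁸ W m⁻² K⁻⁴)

T_ss ≈ 516 K

Flux at 0.462 AU: S = 1361/0.462² = 6380 W m⁻².
With no redistribution each surface element balances locally: S(1−A) = σT⁴.
T = [6380 × 0.63 / 5.67×10⁻⁸]^(1/4) = (7.08×10¹⁰)^(1/4) = 516 K.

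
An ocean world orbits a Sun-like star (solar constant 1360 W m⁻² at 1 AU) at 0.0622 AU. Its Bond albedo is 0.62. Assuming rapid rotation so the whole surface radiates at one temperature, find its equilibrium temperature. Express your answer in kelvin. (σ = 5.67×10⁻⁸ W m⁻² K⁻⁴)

T_eq ≈ 876 K

Flux at 0.0622 AU: S = 1360/0.0622² = 3.52×10⁵ W m⁻².
Energy balance: absorbed = emitted ⇒ πR²·S(1−A) = 4πR²·σT_eq⁴, so T_eq⁴ = S(1−A)/(4σ).
T_eq = [3.52×10⁵ × 0.38 / (4 × 5.67×10⁻⁸)]^(1/4) = (5.89×10¹¹)^(1/4) = 876 K.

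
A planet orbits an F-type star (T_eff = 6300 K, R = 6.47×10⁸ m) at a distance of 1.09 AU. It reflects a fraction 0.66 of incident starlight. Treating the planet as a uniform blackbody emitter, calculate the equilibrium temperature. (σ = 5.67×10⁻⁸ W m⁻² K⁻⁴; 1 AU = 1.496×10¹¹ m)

d = 1.09 AU = 1.63×10¹¹ m.
L = 4πR_⋆²σT_⋆⁴ = 4π(6.47×10⁸)² × 5.67×10⁻⁸ × (6300)⁴ = 4.70×10²⁶ W.
S = L/(4πd²) = 1410 W m⁻².
Energy balance: absorbed = emitted ⇒ πR²·S(1−A) = 4πR²·σT_eq⁴, so T_eq⁴ = S(1−A)/(4σ).
T_eq = [1410 × 0.34 / (4 × 5.67×10⁻⁸)]^(1/4) = (2.11×10⁹)^(1/4) = 214 K.

T_eq ≈ 214 K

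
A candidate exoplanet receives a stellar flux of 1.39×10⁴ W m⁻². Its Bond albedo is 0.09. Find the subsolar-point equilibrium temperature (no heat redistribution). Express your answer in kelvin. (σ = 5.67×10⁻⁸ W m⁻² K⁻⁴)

T_ss ≈ 687 K

At the subsolar point the surface absorbs S(1−A) and emits σT⁴ per unit area — no factor of 4, since only the local patch is in balance.
T = [1.39×10⁴ × 0.91 / 5.67×10⁻⁸]^(1/4) = (2.23×10¹¹)^(1/4) = 687 K.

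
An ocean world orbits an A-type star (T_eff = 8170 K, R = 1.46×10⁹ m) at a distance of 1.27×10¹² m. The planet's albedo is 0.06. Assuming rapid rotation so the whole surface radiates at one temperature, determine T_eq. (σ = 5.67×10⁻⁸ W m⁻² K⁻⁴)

L = 4πR_⋆²σT_⋆⁴ = 4π(1.46×10⁹)² × 5.67×10⁻⁸ × (8170)⁴ = 6.77×10²⁷ W.
S = L/(4πd²) = 334 W m⁻².
Energy balance: absorbed = emitted ⇒ πR²·S(1−A) = 4πR²·σT_eq⁴, so T_eq⁴ = S(1−A)/(4σ).
T_eq = [334 × 0.94 / (4 × 5.67×10⁻⁸)]^(1/4) = (1.38×10⁹)^(1/4) = 193 K.

T_eq ≈ 193 K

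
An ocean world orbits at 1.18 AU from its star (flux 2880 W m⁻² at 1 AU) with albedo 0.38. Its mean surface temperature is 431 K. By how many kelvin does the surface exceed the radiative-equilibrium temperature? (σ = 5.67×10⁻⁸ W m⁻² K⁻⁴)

S = 2880/1.18² = 2068 W m⁻².
T_eq = [S(1−A)/(4σ)]^(1/4) = [2068×0.62/(4×5.67×10⁻⁸)]^(1/4) = 274.2 K.
ΔT = T_surf − T_eq = 431 − 274.2.

ΔT ≈ 156.8 K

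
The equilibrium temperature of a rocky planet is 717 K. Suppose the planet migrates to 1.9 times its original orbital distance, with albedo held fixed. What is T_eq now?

T_eq ∝ L^(1/4) · d^(−1/2).
T′ = 717 / 1.9^(1/2) = 520 K.

T_eq ≈ 520 K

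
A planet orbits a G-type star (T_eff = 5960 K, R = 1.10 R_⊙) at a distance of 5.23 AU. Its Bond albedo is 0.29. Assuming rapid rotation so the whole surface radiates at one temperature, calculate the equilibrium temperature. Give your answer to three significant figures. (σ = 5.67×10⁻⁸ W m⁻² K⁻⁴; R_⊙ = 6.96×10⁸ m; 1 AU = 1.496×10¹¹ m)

T_eq ≈ 121 K

R_⋆ = 1.10 × 6.96×10⁸ = 7.66×10⁸ m.
d = 5.23 AU = 7.82×10¹¹ m.
L = 4πR_⋆²σT_⋆⁴ = 4π(7.66×10⁸)² × 5.67×10⁻⁸ × (5960)⁴ = 5.27×10²⁶ W.
S = L/(4πd²) = 68.5 W m⁻².
Energy balance: absorbed = emitted ⇒ πR²·S(1−A) = 4πR²·σT_eq⁴, so T_eq⁴ = S(1−A)/(4σ).
T_eq = [68.5 × 0.71 / (4 × 5.67×10⁻⁸)]^(1/4) = (2.14×10⁸)^(1/4) = 121 K.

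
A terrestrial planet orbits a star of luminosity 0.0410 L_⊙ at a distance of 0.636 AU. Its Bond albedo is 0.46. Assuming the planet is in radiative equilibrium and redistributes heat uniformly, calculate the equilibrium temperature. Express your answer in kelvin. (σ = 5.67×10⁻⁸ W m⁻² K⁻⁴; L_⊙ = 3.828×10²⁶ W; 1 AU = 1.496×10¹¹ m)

T_eq ≈ 135 K

d = 0.636 AU = 9.51×10¹⁰ m.
L = 0.0410 × 3.828×10²⁶ = 1.57×10²⁵ W.
Flux: S = L/(4πd²) = 1.57×10²⁵/(4π×(9.51×10¹⁰)²) = 138 W m⁻².
Energy balance: absorbed = emitted ⇒ πR²·S(1−A) = 4πR²·σT_eq⁴, so T_eq⁴ = S(1−A)/(4σ).
T_eq = [138 × 0.54 / (4 × 5.67×10⁻⁸)]^(1/4) = (3.28×10⁸)^(1/4) = 135 K.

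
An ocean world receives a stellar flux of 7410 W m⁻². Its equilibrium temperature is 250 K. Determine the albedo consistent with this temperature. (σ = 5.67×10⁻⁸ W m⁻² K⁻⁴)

From T_eq⁴ = S(1−A)/(4σ): 1−A = 4σT_eq⁴/S.
1−A = 4 × 5.67×10⁻⁸ × (250)⁴ / 7410 = 0.120.

A ≈ 0.88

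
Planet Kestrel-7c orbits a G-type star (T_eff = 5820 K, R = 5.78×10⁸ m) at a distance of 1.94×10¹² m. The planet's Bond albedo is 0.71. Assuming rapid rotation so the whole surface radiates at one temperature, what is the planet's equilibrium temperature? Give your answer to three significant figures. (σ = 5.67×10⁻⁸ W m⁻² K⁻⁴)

L = 4πR_⋆²σT_⋆⁴ = 4π(5.78×10⁸)² × 5.67×10⁻⁸ × (5820)⁴ = 2.73×10²⁶ W.
S = L/(4πd²) = 5.77 W m⁻².
Energy balance: absorbed = emitted ⇒ πR²·S(1−A) = 4πR²·σT_eq⁴, so T_eq⁴ = S(1−A)/(4σ).
T_eq = [5.77 × 0.29 / (4 × 5.67×10⁻⁸)]^(1/4) = (7.38×10⁶)^(1/4) = 52.1 K.

T_eq ≈ 52.1 K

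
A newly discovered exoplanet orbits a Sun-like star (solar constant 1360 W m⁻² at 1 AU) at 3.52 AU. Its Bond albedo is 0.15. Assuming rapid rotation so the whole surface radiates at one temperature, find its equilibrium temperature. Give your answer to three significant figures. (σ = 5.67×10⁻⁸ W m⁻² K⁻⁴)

T_eq ≈ 142 K

Flux at 3.52 AU: S = 1360/3.52² = 110 W m⁻².
Energy balance: absorbed = emitted ⇒ πR²·S(1−A) = 4πR²·σT_eq⁴, so T_eq⁴ = S(1−A)/(4σ).
T_eq = [110 × 0.85 / (4 × 5.67×10⁻⁸)]^(1/4) = (4.11×10⁸)^(1/4) = 142 K.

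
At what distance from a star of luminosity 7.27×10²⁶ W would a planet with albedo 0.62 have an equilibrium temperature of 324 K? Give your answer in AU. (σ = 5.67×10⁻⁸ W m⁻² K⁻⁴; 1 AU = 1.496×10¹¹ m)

From T_eq⁴ = L(1−A)/(16πσd²): d = √[L(1−A)/(16πσT_eq⁴)].
d = √[7.27×10²⁶ × 0.38 / (16π × 5.67×10⁻⁸ × (324)⁴)] = 9.38×10¹⁰ m = 0.627 AU.

d ≈ 0.627 AU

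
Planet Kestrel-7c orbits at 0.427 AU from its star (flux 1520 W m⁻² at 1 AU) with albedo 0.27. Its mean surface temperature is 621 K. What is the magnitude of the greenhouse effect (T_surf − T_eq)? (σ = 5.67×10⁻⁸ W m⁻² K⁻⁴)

ΔT ≈ 216.3 K

S = 1520/0.427² = 8337 W m⁻².
T_eq = [S(1−A)/(4σ)]^(1/4) = [8337×0.73/(4×5.67×10⁻⁸)]^(1/4) = 404.7 K.
ΔT = T_surf − T_eq = 621 − 404.7.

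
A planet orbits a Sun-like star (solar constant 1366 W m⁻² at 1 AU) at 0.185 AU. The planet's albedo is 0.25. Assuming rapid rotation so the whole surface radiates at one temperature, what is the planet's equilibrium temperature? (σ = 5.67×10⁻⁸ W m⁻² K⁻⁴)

Flux at 0.185 AU: S = 1366/0.185² = 3.99×10⁴ W m⁻².
Energy balance: absorbed = emitted ⇒ πR²·S(1−A) = 4πR²·σT_eq⁴, so T_eq⁴ = S(1−A)/(4σ).
T_eq = [3.99×10⁴ × 0.75 / (4 × 5.67×10⁻⁸)]^(1/4) = (1.32×10¹¹)^(1/4) = 603 K.

T_eq ≈ 603 K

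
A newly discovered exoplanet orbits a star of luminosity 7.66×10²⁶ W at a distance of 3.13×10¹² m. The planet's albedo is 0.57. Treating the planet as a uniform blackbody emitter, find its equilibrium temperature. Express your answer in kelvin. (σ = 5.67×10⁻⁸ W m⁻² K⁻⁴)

Flux: S = L/(4πd²) = 7.66×10²⁶/(4π×(3.13×10¹²)²) = 6.22 W m⁻².
Energy balance: absorbed = emitted ⇒ πR²·S(1−A) = 4πR²·σT_eq⁴, so T_eq⁴ = S(1−A)/(4σ).
T_eq = [6.22 × 0.43 / (4 × 5.67×10⁻⁸)]^(1/4) = (1.18×10⁷)^(1/4) = 58.6 K.

T_eq ≈ 58.6 K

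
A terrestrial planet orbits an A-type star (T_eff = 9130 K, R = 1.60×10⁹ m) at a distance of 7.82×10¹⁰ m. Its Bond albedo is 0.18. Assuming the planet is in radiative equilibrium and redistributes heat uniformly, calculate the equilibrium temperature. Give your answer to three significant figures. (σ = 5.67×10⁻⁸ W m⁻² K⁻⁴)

L = 4πR_⋆²σT_⋆⁴ = 4π(1.60×10⁹)² × 5.67×10⁻⁸ × (9130)⁴ = 1.27×10²⁸ W.
S = L/(4πd²) = 1.65×10⁵ W m⁻².
Energy balance: absorbed = emitted ⇒ πR²·S(1−A) = 4πR²·σT_eq⁴, so T_eq⁴ = S(1−A)/(4σ).
T_eq = [1.65×10⁵ × 0.82 / (4 × 5.67×10⁻⁸)]^(1/4) = (5.96×10¹¹)^(1/4) = 879 K.

T_eq ≈ 879 K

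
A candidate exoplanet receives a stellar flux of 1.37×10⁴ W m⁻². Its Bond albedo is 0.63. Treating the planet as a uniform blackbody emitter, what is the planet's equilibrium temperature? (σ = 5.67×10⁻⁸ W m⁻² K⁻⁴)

T_eq ≈ 387 K

Energy balance: absorbed = emitted ⇒ πR²·S(1−A) = 4πR²·σT_eq⁴, so T_eq⁴ = S(1−A)/(4σ).
T_eq = [1.37×10⁴ × 0.37 / (4 × 5.67×10⁻⁸)]^(1/4) = (2.24×10¹⁰)^(1/4) = 387 K.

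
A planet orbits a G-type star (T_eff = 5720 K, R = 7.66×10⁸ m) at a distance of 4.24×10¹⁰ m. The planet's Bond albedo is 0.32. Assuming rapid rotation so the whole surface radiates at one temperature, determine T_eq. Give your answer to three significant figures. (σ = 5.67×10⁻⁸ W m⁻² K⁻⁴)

T_eq ≈ 494 K

L = 4πR_⋆²σT_⋆⁴ = 4π(7.66×10⁸)² × 5.67×10⁻⁸ × (5720)⁴ = 4.48×10²⁶ W.
S = L/(4πd²) = 1.98×10⁴ W m⁻².
Energy balance: absorbed = emitted ⇒ πR²·S(1−A) = 4πR²·σT_eq⁴, so T_eq⁴ = S(1−A)/(4σ).
T_eq = [1.98×10⁴ × 0.68 / (4 × 5.67×10⁻⁸)]^(1/4) = (5.94×10¹⁰)^(1/4) = 494 K.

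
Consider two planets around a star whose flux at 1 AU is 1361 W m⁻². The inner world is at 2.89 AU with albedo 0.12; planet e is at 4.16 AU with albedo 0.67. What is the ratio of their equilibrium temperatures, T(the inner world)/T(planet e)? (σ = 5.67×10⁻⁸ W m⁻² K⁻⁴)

T₁/T₂ ≈ 1.533

T_eq = [S₀(1−A)/(4σd²)]^(1/4), so T ∝ (1−A)^(1/4) / √d.
T₁ = [1361×0.88/(4×5.67×10⁻⁸×2.89²)]^(1/4) = 158.57 K.
T₂ = [1361×0.33/(4×5.67×10⁻⁸×4.16²)]^(1/4) = 103.43 K.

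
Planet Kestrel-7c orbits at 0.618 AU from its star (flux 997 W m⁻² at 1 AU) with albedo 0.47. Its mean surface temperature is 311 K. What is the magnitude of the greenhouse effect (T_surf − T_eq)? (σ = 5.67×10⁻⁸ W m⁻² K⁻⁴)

ΔT ≈ 31.5 K

S = 997/0.618² = 2610 W m⁻².
T_eq = [S(1−A)/(4σ)]^(1/4) = [2610×0.53/(4×5.67×10⁻⁸)]^(1/4) = 279.5 K.
ΔT = T_surf − T_eq = 311 − 279.5.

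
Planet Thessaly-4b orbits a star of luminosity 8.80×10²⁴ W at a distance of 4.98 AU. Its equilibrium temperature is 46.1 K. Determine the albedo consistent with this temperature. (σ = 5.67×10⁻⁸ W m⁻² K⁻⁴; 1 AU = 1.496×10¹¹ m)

A ≈ 0.19

d = 4.98 AU = 7.45×10¹¹ m.
Flux: S = L/(4πd²) = 8.80×10²⁴/(4π×(7.45×10¹¹)²) = 1.26 W m⁻².
From T_eq⁴ = S(1−A)/(4σ): 1−A = 4σT_eq⁴/S.
1−A = 4 × 5.67×10⁻⁸ × (46.1)⁴ / 1.26 = 0.812.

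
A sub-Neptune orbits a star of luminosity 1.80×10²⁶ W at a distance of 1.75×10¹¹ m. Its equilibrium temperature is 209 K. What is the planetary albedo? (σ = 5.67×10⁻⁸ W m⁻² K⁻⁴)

Flux: S = L/(4πd²) = 1.80×10²⁶/(4π×(1.75×10¹¹)²) = 468 W m⁻².
From T_eq⁴ = S(1−A)/(4σ): 1−A = 4σT_eq⁴/S.
1−A = 4 × 5.67×10⁻⁸ × (209)⁴ / 468 = 0.925.

A ≈ 0.07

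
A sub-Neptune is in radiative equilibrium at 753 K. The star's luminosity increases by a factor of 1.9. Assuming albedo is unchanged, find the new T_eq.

T_eq ≈ 884 K

T_eq ∝ L^(1/4) · d^(−1/2).
T′ = 753 × 1.9^(1/4) = 884 K.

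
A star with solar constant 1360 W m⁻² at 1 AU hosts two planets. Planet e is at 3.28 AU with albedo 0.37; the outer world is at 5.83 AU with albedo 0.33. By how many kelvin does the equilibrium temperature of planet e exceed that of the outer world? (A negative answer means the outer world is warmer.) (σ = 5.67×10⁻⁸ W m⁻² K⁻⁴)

ΔT ≈ 32.6 K

T_eq = [S₀(1−A)/(4σd²)]^(1/4), so T ∝ (1−A)^(1/4) / √d.
T₁ = [1360×0.63/(4×5.67×10⁻⁸×3.28²)]^(1/4) = 136.89 K.
T₂ = [1360×0.67/(4×5.67×10⁻⁸×5.83²)]^(1/4) = 104.27 K.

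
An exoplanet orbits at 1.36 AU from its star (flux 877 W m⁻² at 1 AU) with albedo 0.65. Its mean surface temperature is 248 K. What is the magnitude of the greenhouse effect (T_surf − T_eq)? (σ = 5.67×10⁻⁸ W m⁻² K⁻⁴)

S = 877/1.36² = 474.2 W m⁻².
T_eq = [S(1−A)/(4σ)]^(1/4) = [474.2×0.35/(4×5.67×10⁻⁸)]^(1/4) = 164.5 K.
ΔT = T_surf − T_eq = 248 − 164.5.

ΔT ≈ 83.5 K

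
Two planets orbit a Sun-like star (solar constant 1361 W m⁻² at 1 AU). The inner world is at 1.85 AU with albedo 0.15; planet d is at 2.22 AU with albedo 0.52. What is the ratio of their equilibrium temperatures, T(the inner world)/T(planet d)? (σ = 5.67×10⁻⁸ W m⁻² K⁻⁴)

T₁/T₂ ≈ 1.264

T_eq = [S₀(1−A)/(4σd²)]^(1/4), so T ∝ (1−A)^(1/4) / √d.
T₁ = [1361×0.85/(4×5.67×10⁻⁸×1.85²)]^(1/4) = 196.48 K.
T₂ = [1361×0.48/(4×5.67×10⁻⁸×2.22²)]^(1/4) = 155.48 K.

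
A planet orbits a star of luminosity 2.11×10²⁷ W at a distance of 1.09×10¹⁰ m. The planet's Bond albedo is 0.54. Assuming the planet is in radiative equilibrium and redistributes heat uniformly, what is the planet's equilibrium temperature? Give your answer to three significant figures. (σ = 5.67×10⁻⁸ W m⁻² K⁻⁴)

Flux: S = L/(4πd²) = 2.11×10²⁷/(4π×(1.09×10¹⁰)²) = 1.41×10⁶ W m⁻².
Energy balance: absorbed = emitted ⇒ πR²·S(1−A) = 4πR²·σT_eq⁴, so T_eq⁴ = S(1−A)/(4σ).
T_eq = [1.41×10⁶ × 0.46 / (4 × 5.67×10⁻⁸)]^(1/4) = (2.87×10¹²)^(1/4) = 1300 K.

T_eq ≈ 1300 K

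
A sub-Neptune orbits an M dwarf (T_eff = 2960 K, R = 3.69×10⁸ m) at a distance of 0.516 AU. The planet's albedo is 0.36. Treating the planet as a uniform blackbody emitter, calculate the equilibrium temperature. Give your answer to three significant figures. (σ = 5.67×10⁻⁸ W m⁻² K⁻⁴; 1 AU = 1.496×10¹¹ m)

T_eq ≈ 129 K

d = 0.516 AU = 7.72×10¹⁰ m.
L = 4πR_⋆²σT_⋆⁴ = 4π(3.69×10⁸)² × 5.67×10⁻⁸ × (2960)⁴ = 7.45×10²⁴ W.
S = L/(4πd²) = 99.5 W m⁻².
Energy balance: absorbed = emitted ⇒ πR²·S(1−A) = 4πR²·σT_eq⁴, so T_eq⁴ = S(1−A)/(4σ).
T_eq = [99.5 × 0.64 / (4 × 5.67×10⁻⁸)]^(1/4) = (2.81×10⁸)^(1/4) = 129 K.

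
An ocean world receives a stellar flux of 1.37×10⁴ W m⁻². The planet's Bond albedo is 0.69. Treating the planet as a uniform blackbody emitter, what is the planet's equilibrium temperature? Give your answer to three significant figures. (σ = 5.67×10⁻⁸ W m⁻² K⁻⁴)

T_eq ≈ 370 K

Energy balance: absorbed = emitted ⇒ πR²·S(1−A) = 4πR²·σT_eq⁴, so T_eq⁴ = S(1−A)/(4σ).
T_eq = [1.37×10⁴ × 0.31 / (4 × 5.67×10⁻⁸)]^(1/4) = (1.87×10¹⁰)^(1/4) = 370 K.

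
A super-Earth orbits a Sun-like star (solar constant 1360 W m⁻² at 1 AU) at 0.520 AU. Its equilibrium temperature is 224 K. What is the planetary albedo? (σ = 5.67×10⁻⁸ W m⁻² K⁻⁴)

A ≈ 0.89

Flux at 0.520 AU: S = 1360/0.520² = 5030 W m⁻².
From T_eq⁴ = S(1−A)/(4σ): 1−A = 4σT_eq⁴/S.
1−A = 4 × 5.67×10⁻⁸ × (224)⁴ / 5030 = 0.114.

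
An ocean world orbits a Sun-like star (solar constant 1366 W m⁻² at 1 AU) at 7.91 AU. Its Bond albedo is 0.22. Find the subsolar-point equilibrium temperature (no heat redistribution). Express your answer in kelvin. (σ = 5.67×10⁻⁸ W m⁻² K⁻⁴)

T_ss ≈ 132 K

Flux at 7.91 AU: S = 1366/7.91² = 21.8 W m⁻².
At the subsolar point the surface absorbs S(1−A) and emits σT⁴ per unit area — no factor of 4, since only the local patch is in balance.
T = [21.8 × 0.78 / 5.67×10⁻⁸]^(1/4) = (3.00×10⁸)^(1/4) = 132 K.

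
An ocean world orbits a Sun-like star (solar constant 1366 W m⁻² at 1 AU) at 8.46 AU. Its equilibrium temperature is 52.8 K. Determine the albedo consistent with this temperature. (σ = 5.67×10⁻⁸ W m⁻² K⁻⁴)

A ≈ 0.91

Flux at 8.46 AU: S = 1366/8.46² = 19.1 W m⁻².
From T_eq⁴ = S(1−A)/(4σ): 1−A = 4σT_eq⁴/S.
1−A = 4 × 5.67×10⁻⁸ × (52.8)⁴ / 19.1 = 0.092.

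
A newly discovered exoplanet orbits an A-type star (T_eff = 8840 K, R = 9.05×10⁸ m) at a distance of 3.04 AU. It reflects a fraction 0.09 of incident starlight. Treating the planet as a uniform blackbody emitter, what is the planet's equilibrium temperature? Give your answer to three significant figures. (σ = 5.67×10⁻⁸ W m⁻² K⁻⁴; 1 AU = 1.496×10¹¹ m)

d = 3.04 AU = 4.55×10¹¹ m.
L = 4πR_⋆²σT_⋆⁴ = 4π(9.05×10⁸)² × 5.67×10⁻⁸ × (8840)⁴ = 3.56×10²⁷ W.
S = L/(4πd²) = 1370 W m⁻².
Energy balance: absorbed = emitted ⇒ πR²·S(1−A) = 4πR²·σT_eq⁴, so T_eq⁴ = S(1−A)/(4σ).
T_eq = [1370 × 0.91 / (4 × 5.67×10⁻⁸)]^(1/4) = (5.50×10⁹)^(1/4) = 272 K.

T_eq ≈ 272 K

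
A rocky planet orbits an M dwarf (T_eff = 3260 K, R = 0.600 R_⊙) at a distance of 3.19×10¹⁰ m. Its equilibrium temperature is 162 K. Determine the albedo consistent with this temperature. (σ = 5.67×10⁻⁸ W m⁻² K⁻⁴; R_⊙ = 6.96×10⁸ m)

A ≈ 0.86

R_⋆ = 0.600 × 6.96×10⁸ = 4.18×10⁸ m.
L = 4πR_⋆²σT_⋆⁴ = 4π(4.18×10⁸)² × 5.67×10⁻⁸ × (3260)⁴ = 1.40×10²⁵ W.
S = L/(4πd²) = 1100 W m⁻².
From T_eq⁴ = S(1−A)/(4σ): 1−A = 4σT_eq⁴/S.
1−A = 4 × 5.67×10⁻⁸ × (162)⁴ / 1100 = 0.142.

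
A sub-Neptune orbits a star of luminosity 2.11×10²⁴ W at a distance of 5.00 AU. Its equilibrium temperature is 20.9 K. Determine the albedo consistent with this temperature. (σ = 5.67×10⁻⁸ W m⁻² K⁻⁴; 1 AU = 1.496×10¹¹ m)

A ≈ 0.86

d = 5.00 AU = 7.48×10¹¹ m.
Flux: S = L/(4πd²) = 2.11×10²⁴/(4π×(7.48×10¹¹)²) = 0.300 W m⁻².
From T_eq⁴ = S(1−A)/(4σ): 1−A = 4σT_eq⁴/S.
1−A = 4 × 5.67×10⁻⁸ × (20.9)⁴ / 0.300 = 0.144.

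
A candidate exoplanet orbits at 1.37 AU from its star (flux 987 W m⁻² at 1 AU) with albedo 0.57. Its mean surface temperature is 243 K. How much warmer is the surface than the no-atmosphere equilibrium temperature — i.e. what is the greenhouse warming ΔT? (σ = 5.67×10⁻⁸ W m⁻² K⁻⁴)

ΔT ≈ 65.3 K

S = 987/1.37² = 525.9 W m⁻².
T_eq = [S(1−A)/(4σ)]^(1/4) = [525.9×0.43/(4×5.67×10⁻⁸)]^(1/4) = 177.7 K.
ΔT = T_surf − T_eq = 243 − 177.7.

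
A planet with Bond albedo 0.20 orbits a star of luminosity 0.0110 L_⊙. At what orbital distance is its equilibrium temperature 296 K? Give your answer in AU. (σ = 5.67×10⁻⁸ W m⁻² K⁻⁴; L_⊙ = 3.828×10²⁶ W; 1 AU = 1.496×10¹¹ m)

d ≈ 0.0829 AU

L = 0.0110 × 3.828×10²⁶ = 4.21×10²⁴ W.
From T_eq⁴ = L(1−A)/(16πσd²): d = √[L(1−A)/(16πσT_eq⁴)].
d = √[4.21×10²⁴ × 0.80 / (16π × 5.67×10⁻⁸ × (296)⁴)] = 1.24×10¹⁰ m = 0.0829 AU.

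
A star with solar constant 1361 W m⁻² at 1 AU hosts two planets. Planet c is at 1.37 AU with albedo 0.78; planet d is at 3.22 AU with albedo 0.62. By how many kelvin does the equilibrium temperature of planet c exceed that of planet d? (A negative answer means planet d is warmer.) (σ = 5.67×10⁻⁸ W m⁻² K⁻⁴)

T_eq = [S₀(1−A)/(4σd²)]^(1/4), so T ∝ (1−A)^(1/4) / √d.
T₁ = [1361×0.22/(4×5.67×10⁻⁸×1.37²)]^(1/4) = 162.85 K.
T₂ = [1361×0.38/(4×5.67×10⁻⁸×3.22²)]^(1/4) = 121.78 K.

ΔT ≈ 41.1 K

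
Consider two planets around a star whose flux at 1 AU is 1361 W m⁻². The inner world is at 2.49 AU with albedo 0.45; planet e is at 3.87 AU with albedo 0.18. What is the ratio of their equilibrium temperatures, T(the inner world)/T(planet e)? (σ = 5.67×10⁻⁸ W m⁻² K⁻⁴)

T_eq = [S₀(1−A)/(4σd²)]^(1/4), so T ∝ (1−A)^(1/4) / √d.
T₁ = [1361×0.55/(4×5.67×10⁻⁸×2.49²)]^(1/4) = 151.90 K.
T₂ = [1361×0.82/(4×5.67×10⁻⁸×3.87²)]^(1/4) = 134.63 K.

T₁/T₂ ≈ 1.128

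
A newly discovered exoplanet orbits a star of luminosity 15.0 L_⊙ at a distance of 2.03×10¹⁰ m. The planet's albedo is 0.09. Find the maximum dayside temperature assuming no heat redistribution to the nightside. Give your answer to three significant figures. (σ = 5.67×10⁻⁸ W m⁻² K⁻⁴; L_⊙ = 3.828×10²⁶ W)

L = 15.0 × 3.828×10²⁶ = 5.74×10²⁷ W.
Flux: S = L/(4πd²) = 5.74×10²⁷/(4π×(2.03×10¹⁰)²) = 1.11×10⁶ W m⁻².
With no redistribution each surface element balances locally: S(1−A) = σT⁴.
T = [1.11×10⁶ × 0.91 / 5.67×10⁻⁸]^(1/4) = (1.78×10¹³)^(1/4) = 2050 K.

T_ss ≈ 2050 K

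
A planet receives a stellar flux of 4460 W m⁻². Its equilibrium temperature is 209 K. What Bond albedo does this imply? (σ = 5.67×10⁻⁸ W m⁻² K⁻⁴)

From T_eq⁴ = S(1−A)/(4σ): 1−A = 4σT_eq⁴/S.
1−A = 4 × 5.67×10⁻⁸ × (209)⁴ / 4460 = 0.097.

A ≈ 0.90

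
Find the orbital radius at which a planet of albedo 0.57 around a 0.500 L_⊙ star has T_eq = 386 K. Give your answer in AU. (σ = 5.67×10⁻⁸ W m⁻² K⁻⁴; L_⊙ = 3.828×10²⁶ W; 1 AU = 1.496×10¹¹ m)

L = 0.500 × 3.828×10²⁶ = 1.91×10²⁶ W.
From T_eq⁴ = L(1−A)/(16πσd²): d = √[L(1−A)/(16πσT_eq⁴)].
d = √[1.91×10²⁶ × 0.43 / (16π × 5.67×10⁻⁸ × (386)⁴)] = 3.61×10¹⁰ m = 0.241 AU.

d ≈ 0.241 AU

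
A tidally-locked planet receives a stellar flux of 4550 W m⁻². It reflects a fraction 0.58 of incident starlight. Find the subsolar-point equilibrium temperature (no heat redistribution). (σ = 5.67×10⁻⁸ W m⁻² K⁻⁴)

T_ss ≈ 428 K

At the subsolar point the surface absorbs S(1−A) and emits σT⁴ per unit area — no factor of 4, since only the local patch is in balance.
T = [4550 × 0.42 / 5.67×10⁻⁸]^(1/4) = (3.37×10¹⁰)^(1/4) = 428 K.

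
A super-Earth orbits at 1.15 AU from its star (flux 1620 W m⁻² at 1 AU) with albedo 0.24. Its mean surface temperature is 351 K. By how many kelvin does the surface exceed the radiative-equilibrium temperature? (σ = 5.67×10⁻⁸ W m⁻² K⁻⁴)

ΔT ≈ 97.9 K

S = 1620/1.15² = 1225 W m⁻².
T_eq = [S(1−A)/(4σ)]^(1/4) = [1225×0.76/(4×5.67×10⁻⁸)]^(1/4) = 253.1 K.
ΔT = T_surf − T_eq = 351 − 253.1.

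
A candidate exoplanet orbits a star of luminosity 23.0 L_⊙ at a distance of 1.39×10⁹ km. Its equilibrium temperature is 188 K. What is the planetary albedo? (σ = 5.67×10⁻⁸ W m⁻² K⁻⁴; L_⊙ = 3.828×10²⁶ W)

A ≈ 0.22

d = 1.39×10⁹ km = 1.39×10¹² m.
L = 23.0 × 3.828×10²⁶ = 8.80×10²⁷ W.
Flux: S = L/(4πd²) = 8.80×10²⁷/(4π×(1.39×10¹²)²) = 363 W m⁻².
From T_eq⁴ = S(1−A)/(4σ): 1−A = 4σT_eq⁴/S.
1−A = 4 × 5.67×10⁻⁸ × (188)⁴ / 363 = 0.781.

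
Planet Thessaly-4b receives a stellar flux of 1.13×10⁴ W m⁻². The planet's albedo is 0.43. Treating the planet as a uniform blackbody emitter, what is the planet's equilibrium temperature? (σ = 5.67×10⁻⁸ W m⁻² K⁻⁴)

T_eq ≈ 411 K

Energy balance: absorbed = emitted ⇒ πR²·S(1−A) = 4πR²·σT_eq⁴, so T_eq⁴ = S(1−A)/(4σ).
T_eq = [1.13×10⁴ × 0.57 / (4 × 5.67×10⁻⁸)]^(1/4) = (2.84×10¹⁰)^(1/4) = 411 K.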